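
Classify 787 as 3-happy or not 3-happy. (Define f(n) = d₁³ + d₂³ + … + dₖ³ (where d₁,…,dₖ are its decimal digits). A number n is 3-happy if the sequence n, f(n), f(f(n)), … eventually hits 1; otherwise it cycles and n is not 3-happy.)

3-happy

787 → 1198
1198 → 1243
1243 → 100
100 → 1  — reached 1.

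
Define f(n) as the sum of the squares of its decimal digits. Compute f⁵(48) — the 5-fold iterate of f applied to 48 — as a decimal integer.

85

48 → 4² + 8² = 80
80 → 8² + 0² = 64
64 → 6² + 4² = 52
52 → 5² + 2² = 29
29 → 2² + 9² = 85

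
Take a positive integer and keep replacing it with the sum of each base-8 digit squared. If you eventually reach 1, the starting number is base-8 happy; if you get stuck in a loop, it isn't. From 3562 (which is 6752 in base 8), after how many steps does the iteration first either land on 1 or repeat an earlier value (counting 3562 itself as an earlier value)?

5

3562 = (6,7,5,2)_8 → 6² + 7² + 5² + 2² = 36 + 49 + 25 + 4 = 114
114 = (1,6,2)_8 → 1² + 6² + 2² = 1 + 36 + 4 = 41
41 = (5,1)_8 → 5² + 1² = 25 + 1 = 26
26 = (3,2)_8 → 3² + 2² = 9 + 4 = 13
13 = (1,5)_8 → 1² + 5² = 1 + 25 = 26  — 26 repeats.
That took 5 steps.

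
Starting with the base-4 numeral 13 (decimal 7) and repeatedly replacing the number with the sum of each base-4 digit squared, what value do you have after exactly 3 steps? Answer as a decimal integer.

7 = (1,3)_4 → 1² + 3² = 10
10 = (2,2)_4 → 2² + 2² = 8
8 = (2,0)_4 → 2² + 0² = 4

4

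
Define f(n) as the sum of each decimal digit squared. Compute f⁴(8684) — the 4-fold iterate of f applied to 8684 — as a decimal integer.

8684 → 8² + 6² + 8² + 4² = 64 + 36 + 64 + 16 = 180
180 → 1² + 8² + 0² = 1 + 64 + 0 = 65
65 → 6² + 5² = 36 + 25 = 61
61 → 6² + 1² = 36 + 1 = 37

37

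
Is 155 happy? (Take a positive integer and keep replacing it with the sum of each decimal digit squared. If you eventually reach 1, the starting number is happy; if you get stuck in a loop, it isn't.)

155 → 1² + 5² + 5² = 51
51 → 5² + 1² = 26
26 → 2² + 6² = 40
40 → 4² + 0² = 16
16 → 1² + 6² = 37
37 → 3² + 7² = 58
58 → 5² + 8² = 89
89 → 8² + 9² = 145
145 → 1² + 4² + 5² = 42
42 → 4² + 2² = 20
20 → 2² + 0² = 4
4 → 4² = 16  — 16 already seen; the sequence cycles without reaching 1.

not happy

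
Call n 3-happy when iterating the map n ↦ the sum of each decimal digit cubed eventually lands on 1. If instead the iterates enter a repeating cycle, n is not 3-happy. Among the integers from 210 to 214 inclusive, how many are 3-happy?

210: 210 → 9 → 729 → 1080 → 513 → 153 → 153  — not 3-happy
211: 211 → 10 → 1  — 3-happy
212: 212 → 17 → 344 → 155 → 251 → 134 → 92 → 737 → 713 → 371 → 371  — not 3-happy
213: 213 → 36 → 243 → 99 → 1458 → 702 → 351 → 153 → 153  — not 3-happy
214: 214 → 73 → 370 → 370  — not 3-happy
3-happy: 211

1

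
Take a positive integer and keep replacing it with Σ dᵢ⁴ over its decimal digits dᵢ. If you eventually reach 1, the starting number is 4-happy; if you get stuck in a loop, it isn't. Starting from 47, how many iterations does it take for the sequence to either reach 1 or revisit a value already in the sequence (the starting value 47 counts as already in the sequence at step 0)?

9

47 → 2657
2657 → 4338
4338 → 4514
4514 → 1138
1138 → 4179
4179 → 9219
9219 → 13139
13139 → 6725
6725 → 4338  — 4338 repeats.
That took 9 steps.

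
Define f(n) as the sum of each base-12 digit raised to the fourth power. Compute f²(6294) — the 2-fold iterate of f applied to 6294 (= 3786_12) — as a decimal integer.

5664

6294 = (3,7,8,6)_12 → 3⁴ + 7⁴ + 8⁴ + 6⁴ = 7874
7874 = (4,6,8,2)_12 → 4⁴ + 6⁴ + 8⁴ + 2⁴ = 5664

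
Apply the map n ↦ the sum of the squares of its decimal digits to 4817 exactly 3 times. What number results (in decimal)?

4817 → 4² + 8² + 1² + 7² = 130
130 → 1² + 3² + 0² = 10
10 → 1² + 0² = 1

1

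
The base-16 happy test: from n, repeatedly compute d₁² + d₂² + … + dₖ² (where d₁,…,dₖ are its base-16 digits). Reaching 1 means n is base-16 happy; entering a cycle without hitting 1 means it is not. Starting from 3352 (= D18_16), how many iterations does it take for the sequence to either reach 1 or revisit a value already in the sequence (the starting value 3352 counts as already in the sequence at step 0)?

11

3352 = (13,1,8)_16 → 13² + 1² + 8² = 234
234 = (14,10)_16 → 14² + 10² = 296
296 = (1,2,8)_16 → 1² + 2² + 8² = 69
69 = (4,5)_16 → 4² + 5² = 41
41 = (2,9)_16 → 2² + 9² = 85
85 = (5,5)_16 → 5² + 5² = 50
50 = (3,2)_16 → 3² + 2² = 13
13 = (13)_16 → 13² = 169
169 = (10,9)_16 → 10² + 9² = 181
181 = (11,5)_16 → 11² + 5² = 146
146 = (9,2)_16 → 9² + 2² = 85  — 85 repeats.
That took 11 steps.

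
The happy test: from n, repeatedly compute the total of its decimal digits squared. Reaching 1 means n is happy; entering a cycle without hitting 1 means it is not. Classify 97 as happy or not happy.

97 → 9² + 7² = 130
130 → 1² + 3² + 0² = 10
10 → 1² + 0² = 1  — reached 1.

happy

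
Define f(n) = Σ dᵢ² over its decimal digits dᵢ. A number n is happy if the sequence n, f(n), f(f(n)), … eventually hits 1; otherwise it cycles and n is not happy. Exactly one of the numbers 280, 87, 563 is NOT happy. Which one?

87

280: 280 → 68 → 100 → 1  — reaches 1 (happy)
87: 87 → 113 → 11 → 2 → 4 → 16 → 37 → 58 → 89 → 145 → 42 → 20 → 4  — repeats 4 (not happy)
563: 563 → 70 → 49 → 97 → 130 → 10 → 1  — reaches 1 (happy)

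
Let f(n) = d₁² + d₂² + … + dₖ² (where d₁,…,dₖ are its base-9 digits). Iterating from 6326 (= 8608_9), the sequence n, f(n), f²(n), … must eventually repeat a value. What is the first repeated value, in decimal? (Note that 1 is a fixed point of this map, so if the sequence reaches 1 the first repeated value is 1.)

50

6326 = (8,6,0,8)_9 → 164
164 = (2,0,2)_9 → 8
8 = (8)_9 → 64
64 = (7,1)_9 → 50
50 = (5,5)_9 → 50  — 50 already appeared earlier.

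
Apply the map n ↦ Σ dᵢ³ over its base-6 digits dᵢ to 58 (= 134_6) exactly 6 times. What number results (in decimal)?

58 = (1,3,4)_6 → 1³ + 3³ + 4³ = 92
92 = (2,3,2)_6 → 2³ + 3³ + 2³ = 43
43 = (1,1,1)_6 → 1³ + 1³ + 1³ = 3
3 = (3)_6 → 3³ = 27
27 = (4,3)_6 → 4³ + 3³ = 91
91 = (2,3,1)_6 → 2³ + 3³ + 1³ = 36

36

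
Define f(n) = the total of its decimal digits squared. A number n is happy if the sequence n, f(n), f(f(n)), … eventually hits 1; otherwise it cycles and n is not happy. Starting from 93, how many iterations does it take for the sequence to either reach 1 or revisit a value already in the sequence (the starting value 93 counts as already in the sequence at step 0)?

13

93 → 90
90 → 81
81 → 65
65 → 61
61 → 37
37 → 58
58 → 89
89 → 145
145 → 42
42 → 20
20 → 4
4 → 16
16 → 37  — 37 repeats.
That took 13 steps.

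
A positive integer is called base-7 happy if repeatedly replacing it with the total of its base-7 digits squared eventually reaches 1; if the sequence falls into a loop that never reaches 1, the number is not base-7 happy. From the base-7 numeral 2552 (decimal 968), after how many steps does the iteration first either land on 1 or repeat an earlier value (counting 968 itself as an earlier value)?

8

968 = (2,5,5,2)_7 → 2² + 5² + 5² + 2² = 58
58 = (1,1,2)_7 → 1² + 1² + 2² = 6
6 = (6)_7 → 6² = 36
36 = (5,1)_7 → 5² + 1² = 26
26 = (3,5)_7 → 3² + 5² = 34
34 = (4,6)_7 → 4² + 6² = 52
52 = (1,0,3)_7 → 1² + 0² + 3² = 10
10 = (1,3)_7 → 1² + 3² = 10  — 10 repeats.
That took 8 steps.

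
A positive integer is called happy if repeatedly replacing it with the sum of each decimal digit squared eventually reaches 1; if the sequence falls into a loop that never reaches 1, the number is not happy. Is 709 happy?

happy

709 → 130
130 → 10
10 → 1  — reached 1.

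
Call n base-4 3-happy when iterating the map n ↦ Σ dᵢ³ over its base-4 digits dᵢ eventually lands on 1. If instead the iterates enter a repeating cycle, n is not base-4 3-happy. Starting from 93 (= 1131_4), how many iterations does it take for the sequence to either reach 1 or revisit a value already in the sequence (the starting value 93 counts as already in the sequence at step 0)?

4

93 = (1,1,3,1)_4 → 1³ + 1³ + 3³ + 1³ = 1 + 1 + 27 + 1 = 30
30 = (1,3,2)_4 → 1³ + 3³ + 2³ = 1 + 27 + 8 = 36
36 = (2,1,0)_4 → 2³ + 1³ + 0³ = 8 + 1 + 0 = 9
9 = (2,1)_4 → 2³ + 1³ = 8 + 1 = 9  — 9 repeats.
That took 4 steps.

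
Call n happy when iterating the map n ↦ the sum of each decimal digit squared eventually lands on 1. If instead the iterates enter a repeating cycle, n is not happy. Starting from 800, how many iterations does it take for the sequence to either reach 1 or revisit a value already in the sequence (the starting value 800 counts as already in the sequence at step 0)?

800 → 8² + 0² + 0² = 64 + 0 + 0 = 64
64 → 6² + 4² = 36 + 16 = 52
52 → 5² + 2² = 25 + 4 = 29
29 → 2² + 9² = 4 + 81 = 85
85 → 8² + 5² = 64 + 25 = 89
89 → 8² + 9² = 64 + 81 = 145
145 → 1² + 4² + 5² = 1 + 16 + 25 = 42
42 → 4² + 2² = 16 + 4 = 20
20 → 2² + 0² = 4 + 0 = 4
4 → 4² = 16
16 → 1² + 6² = 1 + 36 = 37
37 → 3² + 7² = 9 + 49 = 58
58 → 5² + 8² = 25 + 64 = 89  — 89 repeats.
That took 13 steps.

13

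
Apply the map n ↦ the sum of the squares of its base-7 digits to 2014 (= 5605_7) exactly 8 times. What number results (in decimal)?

2014 = (5,6,0,5)_7 → 5² + 6² + 0² + 5² = 86
86 = (1,5,2)_7 → 1² + 5² + 2² = 30
30 = (4,2)_7 → 4² + 2² = 20
20 = (2,6)_7 → 2² + 6² = 40
40 = (5,5)_7 → 5² + 5² = 50
50 = (1,0,1)_7 → 1² + 0² + 1² = 2
2 = (2)_7 → 2² = 4
4 = (4)_7 → 4² = 16

16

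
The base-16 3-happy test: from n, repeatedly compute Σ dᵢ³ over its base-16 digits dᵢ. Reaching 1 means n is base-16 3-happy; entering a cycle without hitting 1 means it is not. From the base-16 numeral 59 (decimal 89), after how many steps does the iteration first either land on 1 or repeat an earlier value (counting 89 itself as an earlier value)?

89 = (5,9)_16 → 5³ + 9³ = 854
854 = (3,5,6)_16 → 3³ + 5³ + 6³ = 368
368 = (1,7,0)_16 → 1³ + 7³ + 0³ = 344
344 = (1,5,8)_16 → 1³ + 5³ + 8³ = 638
638 = (2,7,14)_16 → 2³ + 7³ + 14³ = 3095
3095 = (12,1,7)_16 → 12³ + 1³ + 7³ = 2072
2072 = (8,1,8)_16 → 8³ + 1³ + 8³ = 1025
1025 = (4,0,1)_16 → 4³ + 0³ + 1³ = 65
65 = (4,1)_16 → 4³ + 1³ = 65  — 65 repeats.
That took 9 steps.

9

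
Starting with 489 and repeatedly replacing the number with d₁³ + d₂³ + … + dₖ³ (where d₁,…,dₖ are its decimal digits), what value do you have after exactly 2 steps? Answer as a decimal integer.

153

489 → 4³ + 8³ + 9³ = 1305
1305 → 1³ + 3³ + 0³ + 5³ = 153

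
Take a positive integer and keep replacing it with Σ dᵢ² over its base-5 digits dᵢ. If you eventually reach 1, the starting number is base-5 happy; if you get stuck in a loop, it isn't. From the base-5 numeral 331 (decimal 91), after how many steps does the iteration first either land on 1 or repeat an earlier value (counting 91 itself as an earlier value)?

91 = (3,3,1)_5 → 19
19 = (3,4)_5 → 25
25 = (1,0,0)_5 → 1  — reached 1.
That took 3 steps.

3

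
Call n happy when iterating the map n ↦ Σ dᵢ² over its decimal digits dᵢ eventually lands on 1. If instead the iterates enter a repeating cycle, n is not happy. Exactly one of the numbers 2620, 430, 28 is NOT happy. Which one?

2620: 2620 → 44 → 32 → 13 → 10 → 1  — reaches 1 (happy)
430: 430 → 25 → 29 → 85 → 89 → 145 → 42 → 20 → 4 → 16 → 37 → 58 → 89  — repeats 89 (not happy)
28: 28 → 68 → 100 → 1  — reaches 1 (happy)

430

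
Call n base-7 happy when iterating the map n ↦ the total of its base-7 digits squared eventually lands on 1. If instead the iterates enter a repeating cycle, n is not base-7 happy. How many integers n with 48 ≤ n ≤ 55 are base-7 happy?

1

48: 48 → 72 → 14 → 4 → 16 → 8 → 2 → 4  (repeats 4)
49: 49 → 1  (reaches 1)
50: 50 → 2 → 4 → 16 → 8 → 2  (repeats 2)
51: 51 → 5 → 25 → 25  (repeats 25)
52: 52 → 10 → 10  (repeats 10)
53: 53 → 17 → 13 → 37 → 29 → 17  (repeats 17)
54: 54 → 26 → 34 → 52 → 10 → 10  (repeats 10)
55: 55 → 37 → 29 → 17 → 13 → 37  (repeats 37)
base-7 happy: 49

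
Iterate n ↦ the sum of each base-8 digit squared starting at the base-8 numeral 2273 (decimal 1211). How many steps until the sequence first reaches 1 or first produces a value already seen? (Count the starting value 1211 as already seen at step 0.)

1211 = (2,2,7,3)_8 → 2² + 2² + 7² + 3² = 4 + 4 + 49 + 9 = 66
66 = (1,0,2)_8 → 1² + 0² + 2² = 1 + 0 + 4 = 5
5 = (5)_8 → 5² = 25
25 = (3,1)_8 → 3² + 1² = 9 + 1 = 10
10 = (1,2)_8 → 1² + 2² = 1 + 4 = 5  — 5 repeats.
That took 5 steps.

5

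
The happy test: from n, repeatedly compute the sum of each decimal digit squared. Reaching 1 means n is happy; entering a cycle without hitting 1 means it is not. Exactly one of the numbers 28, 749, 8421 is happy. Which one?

28: 28 → 68 → 100 → 1  — reaches 1 (happy)
749: 749 → 146 → 53 → 34 → 25 → 29 → 85 → 89 → 145 → 42 → 20 → 4 → 16 → 37 → 58 → 89  — repeats 89 (not happy)
8421: 8421 → 85 → 89 → 145 → 42 → 20 → 4 → 16 → 37 → 58 → 89  — repeats 89 (not happy)

28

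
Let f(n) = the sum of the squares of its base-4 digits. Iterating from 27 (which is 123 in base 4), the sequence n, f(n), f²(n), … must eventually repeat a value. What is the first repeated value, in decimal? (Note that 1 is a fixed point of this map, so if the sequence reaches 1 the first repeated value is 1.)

27 = (1,2,3)_4 → 1² + 2² + 3² = 1 + 4 + 9 = 14
14 = (3,2)_4 → 3² + 2² = 9 + 4 = 13
13 = (3,1)_4 → 3² + 1² = 9 + 1 = 10
10 = (2,2)_4 → 2² + 2² = 4 + 4 = 8
8 = (2,0)_4 → 2² + 0² = 4 + 0 = 4
4 = (1,0)_4 → 1² + 0² = 1 + 0 = 1  — reached the fixed point 1.
1 → 1, so 1 is the first repeated value.

1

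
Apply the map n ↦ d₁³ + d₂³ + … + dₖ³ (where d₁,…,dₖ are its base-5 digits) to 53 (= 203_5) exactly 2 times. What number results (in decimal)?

53 = (2,0,3)_5 → 2³ + 0³ + 3³ = 35
35 = (1,2,0)_5 → 1³ + 2³ + 0³ = 9

9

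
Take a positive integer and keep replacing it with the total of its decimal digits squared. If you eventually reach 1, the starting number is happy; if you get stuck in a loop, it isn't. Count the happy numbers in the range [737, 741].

1

737: 737 → 107 → 50 → 25 → 29 → 85 → 89 → 145 → 42 → 20 → 4 → 16 → 37 → 58 → 89  — not happy
738: 738 → 122 → 9 → 81 → 65 → 61 → 37 → 58 → 89 → 145 → 42 → 20 → 4 → 16 → 37  — not happy
739: 739 → 139 → 91 → 82 → 68 → 100 → 1  — happy
740: 740 → 65 → 61 → 37 → 58 → 89 → 145 → 42 → 20 → 4 → 16 → 37  — not happy
741: 741 → 66 → 72 → 53 → 34 → 25 → 29 → 85 → 89 → 145 → 42 → 20 → 4 → 16 → 37 → 58 → 89  — not happy
happy: 739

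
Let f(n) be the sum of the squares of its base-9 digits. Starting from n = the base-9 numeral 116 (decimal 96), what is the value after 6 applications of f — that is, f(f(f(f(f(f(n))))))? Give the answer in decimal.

96 = (1,1,6)_9 → 1² + 1² + 6² = 1 + 1 + 36 = 38
38 = (4,2)_9 → 4² + 2² = 16 + 4 = 20
20 = (2,2)_9 → 2² + 2² = 4 + 4 = 8
8 = (8)_9 → 8² = 64
64 = (7,1)_9 → 7² + 1² = 49 + 1 = 50
50 = (5,5)_9 → 5² + 5² = 25 + 25 = 50

50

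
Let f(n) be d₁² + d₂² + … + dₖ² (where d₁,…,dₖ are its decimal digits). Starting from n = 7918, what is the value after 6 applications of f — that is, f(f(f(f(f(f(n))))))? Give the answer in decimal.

7918 → 195
195 → 107
107 → 50
50 → 25
25 → 29
29 → 85

85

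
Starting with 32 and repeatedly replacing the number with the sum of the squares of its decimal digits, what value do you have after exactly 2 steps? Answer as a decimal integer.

10

32 → 13
13 → 10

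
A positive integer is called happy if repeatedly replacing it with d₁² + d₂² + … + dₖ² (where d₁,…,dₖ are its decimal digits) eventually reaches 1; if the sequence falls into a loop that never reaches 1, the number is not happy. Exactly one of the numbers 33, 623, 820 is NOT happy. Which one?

33: 33 → 18 → 65 → 61 → 37 → 58 → 89 → 145 → 42 → 20 → 4 → 16 → 37  — repeats 37 (not happy)
623: 623 → 49 → 97 → 130 → 10 → 1  — reaches 1 (happy)
820: 820 → 68 → 100 → 1  — reaches 1 (happy)

33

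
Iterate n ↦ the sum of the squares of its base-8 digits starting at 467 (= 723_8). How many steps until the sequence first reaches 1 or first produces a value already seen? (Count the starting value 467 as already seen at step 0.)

10

467 = (7,2,3)_8 → 62
62 = (7,6)_8 → 85
85 = (1,2,5)_8 → 30
30 = (3,6)_8 → 45
45 = (5,5)_8 → 50
50 = (6,2)_8 → 40
40 = (5,0)_8 → 25
25 = (3,1)_8 → 10
10 = (1,2)_8 → 5
5 = (5)_8 → 25  — 25 repeats.
That took 10 steps.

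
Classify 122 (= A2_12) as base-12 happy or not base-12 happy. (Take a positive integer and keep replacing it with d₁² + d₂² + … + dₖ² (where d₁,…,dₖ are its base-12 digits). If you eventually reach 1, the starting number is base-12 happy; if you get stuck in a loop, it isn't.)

122 = (10,2)_12 → 10² + 2² = 104
104 = (8,8)_12 → 8² + 8² = 128
128 = (10,8)_12 → 10² + 8² = 164
164 = (1,1,8)_12 → 1² + 1² + 8² = 66
66 = (5,6)_12 → 5² + 6² = 61
61 = (5,1)_12 → 5² + 1² = 26
26 = (2,2)_12 → 2² + 2² = 8
8 = (8)_12 → 8² = 64
64 = (5,4)_12 → 5² + 4² = 41
41 = (3,5)_12 → 3² + 5² = 34
34 = (2,10)_12 → 2² + 10² = 104  — 104 already seen; the sequence cycles without reaching 1.

not base-12 happy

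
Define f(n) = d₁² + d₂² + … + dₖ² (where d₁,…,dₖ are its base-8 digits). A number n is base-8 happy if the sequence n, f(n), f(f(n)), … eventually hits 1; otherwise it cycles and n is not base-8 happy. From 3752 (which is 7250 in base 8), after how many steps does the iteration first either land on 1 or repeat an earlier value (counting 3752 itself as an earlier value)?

4

3752 = (7,2,5,0)_8 → 7² + 2² + 5² + 0² = 78
78 = (1,1,6)_8 → 1² + 1² + 6² = 38
38 = (4,6)_8 → 4² + 6² = 52
52 = (6,4)_8 → 6² + 4² = 52  — 52 repeats.
That took 4 steps.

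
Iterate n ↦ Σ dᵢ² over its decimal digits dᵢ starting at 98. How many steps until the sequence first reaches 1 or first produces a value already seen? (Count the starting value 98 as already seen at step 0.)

98 → 9² + 8² = 145
145 → 1² + 4² + 5² = 42
42 → 4² + 2² = 20
20 → 2² + 0² = 4
4 → 4² = 16
16 → 1² + 6² = 37
37 → 3² + 7² = 58
58 → 5² + 8² = 89
89 → 8² + 9² = 145  — 145 repeats.
That took 9 steps.

9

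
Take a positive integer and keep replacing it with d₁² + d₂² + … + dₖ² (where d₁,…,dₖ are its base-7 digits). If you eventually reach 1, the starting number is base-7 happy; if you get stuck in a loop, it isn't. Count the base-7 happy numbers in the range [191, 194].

1

191: 191 → 49 → 1  — base-7 happy
192: 192 → 54 → 26 → 34 → 52 → 10 → 10  — not base-7 happy
193: 193 → 61 → 27 → 45 → 45  — not base-7 happy
194: 194 → 70 → 10 → 10  — not base-7 happy
base-7 happy: 191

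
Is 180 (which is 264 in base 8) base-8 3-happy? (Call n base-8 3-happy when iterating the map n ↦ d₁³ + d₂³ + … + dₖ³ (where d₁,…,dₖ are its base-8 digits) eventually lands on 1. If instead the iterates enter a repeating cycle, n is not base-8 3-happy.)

base-8 3-happy

180 = (2,6,4)_8 → 2³ + 6³ + 4³ = 288
288 = (4,4,0)_8 → 4³ + 4³ + 0³ = 128
128 = (2,0,0)_8 → 2³ + 0³ + 0³ = 8
8 = (1,0)_8 → 1³ + 0³ = 1  — reached 1.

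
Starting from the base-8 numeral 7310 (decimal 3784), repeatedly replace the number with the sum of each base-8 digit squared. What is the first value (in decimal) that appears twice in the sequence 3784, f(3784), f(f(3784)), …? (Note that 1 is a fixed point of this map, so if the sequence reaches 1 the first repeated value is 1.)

16

3784 = (7,3,1,0)_8 → 7² + 3² + 1² + 0² = 59
59 = (7,3)_8 → 7² + 3² = 58
58 = (7,2)_8 → 7² + 2² = 53
53 = (6,5)_8 → 6² + 5² = 61
61 = (7,5)_8 → 7² + 5² = 74
74 = (1,1,2)_8 → 1² + 1² + 2² = 6
6 = (6)_8 → 6² = 36
36 = (4,4)_8 → 4² + 4² = 32
32 = (4,0)_8 → 4² + 0² = 16
16 = (2,0)_8 → 2² + 0² = 4
4 = (4)_8 → 4² = 16  — 16 already appeared earlier.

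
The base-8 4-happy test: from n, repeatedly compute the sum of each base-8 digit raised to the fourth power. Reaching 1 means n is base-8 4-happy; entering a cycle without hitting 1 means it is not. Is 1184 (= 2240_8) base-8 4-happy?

1184 = (2,2,4,0)_8 → 288
288 = (4,4,0)_8 → 512
512 = (1,0,0,0)_8 → 1  — reached 1.

base-8 4-happy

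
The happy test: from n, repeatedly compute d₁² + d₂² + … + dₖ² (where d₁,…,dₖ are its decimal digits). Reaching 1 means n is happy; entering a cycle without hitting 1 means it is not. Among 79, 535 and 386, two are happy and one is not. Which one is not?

79: 79 → 130 → 10 → 1  — reaches 1 (happy)
535: 535 → 59 → 106 → 37 → 58 → 89 → 145 → 42 → 20 → 4 → 16 → 37  — repeats 37 (not happy)
386: 386 → 109 → 82 → 68 → 100 → 1  — reaches 1 (happy)

535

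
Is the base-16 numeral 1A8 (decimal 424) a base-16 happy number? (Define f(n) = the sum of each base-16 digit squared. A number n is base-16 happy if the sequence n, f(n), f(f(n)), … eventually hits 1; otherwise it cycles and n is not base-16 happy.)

not base-16 happy

424 = (1,10,8)_16 → 1² + 10² + 8² = 165
165 = (10,5)_16 → 10² + 5² = 125
125 = (7,13)_16 → 7² + 13² = 218
218 = (13,10)_16 → 13² + 10² = 269
269 = (1,0,13)_16 → 1² + 0² + 13² = 170
170 = (10,10)_16 → 10² + 10² = 200
200 = (12,8)_16 → 12² + 8² = 208
208 = (13,0)_16 → 13² + 0² = 169
169 = (10,9)_16 → 10² + 9² = 181
181 = (11,5)_16 → 11² + 5² = 146
146 = (9,2)_16 → 9² + 2² = 85
85 = (5,5)_16 → 5² + 5² = 50
50 = (3,2)_16 → 3² + 2² = 13
13 = (13)_16 → 13² = 169  — 169 already seen; the sequence cycles without reaching 1.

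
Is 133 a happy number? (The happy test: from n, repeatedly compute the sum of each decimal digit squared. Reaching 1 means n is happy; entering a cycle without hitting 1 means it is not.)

133 → 1² + 3² + 3² = 1 + 9 + 9 = 19
19 → 1² + 9² = 1 + 81 = 82
82 → 8² + 2² = 64 + 4 = 68
68 → 6² + 8² = 36 + 64 = 100
100 → 1² + 0² + 0² = 1 + 0 + 0 = 1  — reached 1.

happy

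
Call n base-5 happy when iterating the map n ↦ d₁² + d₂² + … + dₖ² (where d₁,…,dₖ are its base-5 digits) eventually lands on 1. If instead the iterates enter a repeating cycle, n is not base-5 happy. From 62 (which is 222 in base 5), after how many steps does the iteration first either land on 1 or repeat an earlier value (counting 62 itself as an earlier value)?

6

62 = (2,2,2)_5 → 2² + 2² + 2² = 12
12 = (2,2)_5 → 2² + 2² = 8
8 = (1,3)_5 → 1² + 3² = 10
10 = (2,0)_5 → 2² + 0² = 4
4 = (4)_5 → 4² = 16
16 = (3,1)_5 → 3² + 1² = 10  — 10 repeats.
That took 6 steps.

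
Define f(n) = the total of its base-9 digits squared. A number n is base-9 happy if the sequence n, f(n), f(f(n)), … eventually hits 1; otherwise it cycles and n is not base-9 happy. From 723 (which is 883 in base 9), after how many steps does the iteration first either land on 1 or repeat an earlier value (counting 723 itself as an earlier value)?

3

723 = (8,8,3)_9 → 8² + 8² + 3² = 137
137 = (1,6,2)_9 → 1² + 6² + 2² = 41
41 = (4,5)_9 → 4² + 5² = 41  — 41 repeats.
That took 3 steps.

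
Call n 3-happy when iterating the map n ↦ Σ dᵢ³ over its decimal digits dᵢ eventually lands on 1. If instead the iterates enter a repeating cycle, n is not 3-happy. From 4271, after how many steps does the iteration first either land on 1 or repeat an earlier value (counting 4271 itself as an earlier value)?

4271 → 4³ + 2³ + 7³ + 1³ = 416
416 → 4³ + 1³ + 6³ = 281
281 → 2³ + 8³ + 1³ = 521
521 → 5³ + 2³ + 1³ = 134
134 → 1³ + 3³ + 4³ = 92
92 → 9³ + 2³ = 737
737 → 7³ + 3³ + 7³ = 713
713 → 7³ + 1³ + 3³ = 371
371 → 3³ + 7³ + 1³ = 371  — 371 repeats.
That took 9 steps.

9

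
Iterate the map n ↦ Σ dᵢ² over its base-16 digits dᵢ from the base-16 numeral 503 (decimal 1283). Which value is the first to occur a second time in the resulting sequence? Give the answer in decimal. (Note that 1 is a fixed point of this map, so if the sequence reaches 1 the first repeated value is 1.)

1

1283 = (5,0,3)_16 → 5² + 0² + 3² = 25 + 0 + 9 = 34
34 = (2,2)_16 → 2² + 2² = 4 + 4 = 8
8 = (8)_16 → 8² = 64
64 = (4,0)_16 → 4² + 0² = 16 + 0 = 16
16 = (1,0)_16 → 1² + 0² = 1 + 0 = 1  — reached the fixed point 1.
1 → 1, so 1 is the first repeated value.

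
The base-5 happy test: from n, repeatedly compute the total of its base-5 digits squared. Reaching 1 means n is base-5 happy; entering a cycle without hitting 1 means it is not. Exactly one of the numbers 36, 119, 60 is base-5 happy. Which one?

119

36: 36 → 6 → 2 → 4 → 16 → 10 → 4  — repeats 4 (not base-5 happy)
119: 119 → 41 → 11 → 5 → 1  — reaches 1 (base-5 happy)
60: 60 → 8 → 10 → 4 → 16 → 10  — repeats 10 (not base-5 happy)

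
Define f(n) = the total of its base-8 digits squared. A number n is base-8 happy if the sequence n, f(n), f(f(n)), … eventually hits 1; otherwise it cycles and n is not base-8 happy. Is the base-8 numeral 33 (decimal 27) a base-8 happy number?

27 = (3,3)_8 → 3² + 3² = 18
18 = (2,2)_8 → 2² + 2² = 8
8 = (1,0)_8 → 1² + 0² = 1  — reached 1.

base-8 happy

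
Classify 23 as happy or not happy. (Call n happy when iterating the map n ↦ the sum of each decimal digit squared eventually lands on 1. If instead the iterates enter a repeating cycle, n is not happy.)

23 → 2² + 3² = 4 + 9 = 13
13 → 1² + 3² = 1 + 9 = 10
10 → 1² + 0² = 1 + 0 = 1  — reached 1.

happy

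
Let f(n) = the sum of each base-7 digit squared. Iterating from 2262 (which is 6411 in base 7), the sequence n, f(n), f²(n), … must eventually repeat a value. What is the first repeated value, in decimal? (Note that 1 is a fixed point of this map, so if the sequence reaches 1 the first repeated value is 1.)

2262 = (6,4,1,1)_7 → 6² + 4² + 1² + 1² = 54
54 = (1,0,5)_7 → 1² + 0² + 5² = 26
26 = (3,5)_7 → 3² + 5² = 34
34 = (4,6)_7 → 4² + 6² = 52
52 = (1,0,3)_7 → 1² + 0² + 3² = 10
10 = (1,3)_7 → 1² + 3² = 10  — 10 already appeared earlier.

10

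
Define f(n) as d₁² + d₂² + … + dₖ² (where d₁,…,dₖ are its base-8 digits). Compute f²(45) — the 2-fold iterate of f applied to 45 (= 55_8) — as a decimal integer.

40

45 = (5,5)_8 → 5² + 5² = 25 + 25 = 50
50 = (6,2)_8 → 6² + 2² = 36 + 4 = 40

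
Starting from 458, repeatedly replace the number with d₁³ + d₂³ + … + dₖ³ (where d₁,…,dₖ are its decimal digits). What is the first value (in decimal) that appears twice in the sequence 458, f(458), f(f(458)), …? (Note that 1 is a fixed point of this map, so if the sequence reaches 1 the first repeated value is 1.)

371

458 → 4³ + 5³ + 8³ = 701
701 → 7³ + 0³ + 1³ = 344
344 → 3³ + 4³ + 4³ = 155
155 → 1³ + 5³ + 5³ = 251
251 → 2³ + 5³ + 1³ = 134
134 → 1³ + 3³ + 4³ = 92
92 → 9³ + 2³ = 737
737 → 7³ + 3³ + 7³ = 713
713 → 7³ + 1³ + 3³ = 371
371 → 3³ + 7³ + 1³ = 371  — 371 already appeared earlier.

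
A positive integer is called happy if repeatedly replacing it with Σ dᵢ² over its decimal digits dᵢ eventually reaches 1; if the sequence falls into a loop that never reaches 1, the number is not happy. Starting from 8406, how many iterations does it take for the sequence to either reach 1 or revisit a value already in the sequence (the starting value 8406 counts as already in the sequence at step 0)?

8406 → 8² + 4² + 0² + 6² = 116
116 → 1² + 1² + 6² = 38
38 → 3² + 8² = 73
73 → 7² + 3² = 58
58 → 5² + 8² = 89
89 → 8² + 9² = 145
145 → 1² + 4² + 5² = 42
42 → 4² + 2² = 20
20 → 2² + 0² = 4
4 → 4² = 16
16 → 1² + 6² = 37
37 → 3² + 7² = 58  — 58 repeats.
That took 12 steps.

12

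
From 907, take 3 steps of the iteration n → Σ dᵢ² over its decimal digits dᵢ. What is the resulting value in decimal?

1

907 → 130
130 → 10
10 → 1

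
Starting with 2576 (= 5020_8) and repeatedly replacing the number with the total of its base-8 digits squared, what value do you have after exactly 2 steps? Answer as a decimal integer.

34

2576 = (5,0,2,0)_8 → 5² + 0² + 2² + 0² = 25 + 0 + 4 + 0 = 29
29 = (3,5)_8 → 3² + 5² = 9 + 25 = 34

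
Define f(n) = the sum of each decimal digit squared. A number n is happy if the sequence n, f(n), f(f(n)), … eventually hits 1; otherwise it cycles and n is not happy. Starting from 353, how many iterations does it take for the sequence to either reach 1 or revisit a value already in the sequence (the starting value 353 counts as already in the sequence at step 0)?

353 → 3² + 5² + 3² = 43
43 → 4² + 3² = 25
25 → 2² + 5² = 29
29 → 2² + 9² = 85
85 → 8² + 5² = 89
89 → 8² + 9² = 145
145 → 1² + 4² + 5² = 42
42 → 4² + 2² = 20
20 → 2² + 0² = 4
4 → 4² = 16
16 → 1² + 6² = 37
37 → 3² + 7² = 58
58 → 5² + 8² = 89  — 89 repeats.
That took 13 steps.

13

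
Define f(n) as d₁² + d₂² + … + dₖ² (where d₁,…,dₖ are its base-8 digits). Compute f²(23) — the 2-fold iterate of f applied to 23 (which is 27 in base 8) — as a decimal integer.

23 = (2,7)_8 → 2² + 7² = 4 + 49 = 53
53 = (6,5)_8 → 6² + 5² = 36 + 25 = 61

61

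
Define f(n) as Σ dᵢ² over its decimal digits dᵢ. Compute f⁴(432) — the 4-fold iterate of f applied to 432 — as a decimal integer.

145

432 → 4² + 3² + 2² = 29
29 → 2² + 9² = 85
85 → 8² + 5² = 89
89 → 8² + 9² = 145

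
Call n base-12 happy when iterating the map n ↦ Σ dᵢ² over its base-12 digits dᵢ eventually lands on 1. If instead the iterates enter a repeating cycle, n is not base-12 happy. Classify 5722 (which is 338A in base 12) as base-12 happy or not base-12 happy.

5722 = (3,3,8,10)_12 → 3² + 3² + 8² + 10² = 182
182 = (1,3,2)_12 → 1² + 3² + 2² = 14
14 = (1,2)_12 → 1² + 2² = 5
5 = (5)_12 → 5² = 25
25 = (2,1)_12 → 2² + 1² = 5  — 5 already seen; the sequence cycles without reaching 1.

not base-12 happy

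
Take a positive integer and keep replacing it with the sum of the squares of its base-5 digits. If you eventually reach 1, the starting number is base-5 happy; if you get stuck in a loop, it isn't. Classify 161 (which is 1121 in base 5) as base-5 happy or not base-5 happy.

161 = (1,1,2,1)_5 → 7
7 = (1,2)_5 → 5
5 = (1,0)_5 → 1  — reached 1.

base-5 happy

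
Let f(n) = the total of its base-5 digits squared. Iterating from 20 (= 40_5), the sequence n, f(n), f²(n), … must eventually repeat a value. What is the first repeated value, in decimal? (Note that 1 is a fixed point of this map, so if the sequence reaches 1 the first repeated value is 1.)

20 = (4,0)_5 → 4² + 0² = 16
16 = (3,1)_5 → 3² + 1² = 10
10 = (2,0)_5 → 2² + 0² = 4
4 = (4)_5 → 4² = 16  — 16 already appeared earlier.

16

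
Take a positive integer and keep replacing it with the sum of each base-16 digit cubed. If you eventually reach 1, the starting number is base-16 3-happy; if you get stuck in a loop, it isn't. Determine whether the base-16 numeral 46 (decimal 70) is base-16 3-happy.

base-16 3-happy

70 = (4,6)_16 → 4³ + 6³ = 280
280 = (1,1,8)_16 → 1³ + 1³ + 8³ = 514
514 = (2,0,2)_16 → 2³ + 0³ + 2³ = 16
16 = (1,0)_16 → 1³ + 0³ = 1  — reached 1.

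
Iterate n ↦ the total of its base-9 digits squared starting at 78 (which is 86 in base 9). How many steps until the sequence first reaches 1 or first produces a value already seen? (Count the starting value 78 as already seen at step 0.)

6

78 = (8,6)_9 → 8² + 6² = 100
100 = (1,2,1)_9 → 1² + 2² + 1² = 6
6 = (6)_9 → 6² = 36
36 = (4,0)_9 → 4² + 0² = 16
16 = (1,7)_9 → 1² + 7² = 50
50 = (5,5)_9 → 5² + 5² = 50  — 50 repeats.
That took 6 steps.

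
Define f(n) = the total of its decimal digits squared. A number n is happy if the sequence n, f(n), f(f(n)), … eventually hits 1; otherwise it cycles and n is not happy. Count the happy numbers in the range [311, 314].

1

311: 311 → 11 → 2 → 4 → 16 → 37 → 58 → 89 → 145 → 42 → 20 → 4  (repeats 4)
312: 312 → 14 → 17 → 50 → 25 → 29 → 85 → 89 → 145 → 42 → 20 → 4 → 16 → 37 → 58 → 89  (repeats 89)
313: 313 → 19 → 82 → 68 → 100 → 1  (reaches 1)
314: 314 → 26 → 40 → 16 → 37 → 58 → 89 → 145 → 42 → 20 → 4 → 16  (repeats 16)
happy: 313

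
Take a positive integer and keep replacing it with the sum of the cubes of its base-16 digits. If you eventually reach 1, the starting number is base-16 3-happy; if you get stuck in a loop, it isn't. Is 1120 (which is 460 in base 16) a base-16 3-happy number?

base-16 3-happy

1120 = (4,6,0)_16 → 280
280 = (1,1,8)_16 → 514
514 = (2,0,2)_16 → 16
16 = (1,0)_16 → 1  — reached 1.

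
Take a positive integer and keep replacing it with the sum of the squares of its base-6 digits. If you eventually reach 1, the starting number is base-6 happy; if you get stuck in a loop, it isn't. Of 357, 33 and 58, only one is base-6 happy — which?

357: 357 → 44 → 6 → 1  — reaches 1 (base-6 happy)
33: 33 → 34 → 41 → 26 → 20 → 13 → 5 → 25 → 17 → 29 → 41  — repeats 41 (not base-6 happy)
58: 58 → 26 → 20 → 13 → 5 → 25 → 17 → 29 → 41 → 26  — repeats 26 (not base-6 happy)

357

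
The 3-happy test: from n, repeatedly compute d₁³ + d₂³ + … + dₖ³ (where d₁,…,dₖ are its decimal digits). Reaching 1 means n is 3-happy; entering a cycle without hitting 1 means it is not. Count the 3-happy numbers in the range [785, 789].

785: 785 → 980 → 1241 → 74 → 407 → 407  (repeats 407)
786: 786 → 1071 → 345 → 216 → 225 → 141 → 66 → 432 → 99 → 1458 → 702 → 351 → 153 → 153  (repeats 153)
787: 787 → 1198 → 1243 → 100 → 1  (reaches 1)
788: 788 → 1367 → 587 → 980 → 1241 → 74 → 407 → 407  (repeats 407)
789: 789 → 1584 → 702 → 351 → 153 → 153  (repeats 153)
3-happy: 787

1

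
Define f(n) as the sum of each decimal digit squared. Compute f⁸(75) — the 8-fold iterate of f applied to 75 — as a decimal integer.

42

75 → 7² + 5² = 74
74 → 7² + 4² = 65
65 → 6² + 5² = 61
61 → 6² + 1² = 37
37 → 3² + 7² = 58
58 → 5² + 8² = 89
89 → 8² + 9² = 145
145 → 1² + 4² + 5² = 42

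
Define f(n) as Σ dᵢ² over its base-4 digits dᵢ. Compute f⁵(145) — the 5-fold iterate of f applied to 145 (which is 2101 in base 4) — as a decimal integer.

1

145 = (2,1,0,1)_4 → 2² + 1² + 0² + 1² = 4 + 1 + 0 + 1 = 6
6 = (1,2)_4 → 1² + 2² = 1 + 4 = 5
5 = (1,1)_4 → 1² + 1² = 1 + 1 = 2
2 = (2)_4 → 2² = 4
4 = (1,0)_4 → 1² + 0² = 1 + 0 = 1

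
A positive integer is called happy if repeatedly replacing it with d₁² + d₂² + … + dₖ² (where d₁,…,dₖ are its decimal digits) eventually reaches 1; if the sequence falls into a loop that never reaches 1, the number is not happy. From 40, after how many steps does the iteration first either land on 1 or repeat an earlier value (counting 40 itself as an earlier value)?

40 → 16
16 → 37
37 → 58
58 → 89
89 → 145
145 → 42
42 → 20
20 → 4
4 → 16  — 16 repeats.
That took 9 steps.

9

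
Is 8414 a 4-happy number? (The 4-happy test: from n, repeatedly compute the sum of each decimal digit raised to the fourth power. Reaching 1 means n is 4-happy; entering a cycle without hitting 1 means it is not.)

8414 → 8⁴ + 4⁴ + 1⁴ + 4⁴ = 4096 + 256 + 1 + 256 = 4609
4609 → 4⁴ + 6⁴ + 0⁴ + 9⁴ = 256 + 1296 + 0 + 6561 = 8113
8113 → 8⁴ + 1⁴ + 1⁴ + 3⁴ = 4096 + 1 + 1 + 81 = 4179
4179 → 4⁴ + 1⁴ + 7⁴ + 9⁴ = 256 + 1 + 2401 + 6561 = 9219
9219 → 9⁴ + 2⁴ + 1⁴ + 9⁴ = 6561 + 16 + 1 + 6561 = 13139
13139 → 1⁴ + 3⁴ + 1⁴ + 3⁴ + 9⁴ = 1 + 81 + 1 + 81 + 6561 = 6725
6725 → 6⁴ + 7⁴ + 2⁴ + 5⁴ = 1296 + 2401 + 16 + 625 = 4338
4338 → 4⁴ + 3⁴ + 3⁴ + 8⁴ = 256 + 81 + 81 + 4096 = 4514
4514 → 4⁴ + 5⁴ + 1⁴ + 4⁴ = 256 + 625 + 1 + 256 = 1138
1138 → 1⁴ + 1⁴ + 3⁴ + 8⁴ = 1 + 1 + 81 + 4096 = 4179  — 4179 already seen; the sequence cycles without reaching 1.

not 4-happy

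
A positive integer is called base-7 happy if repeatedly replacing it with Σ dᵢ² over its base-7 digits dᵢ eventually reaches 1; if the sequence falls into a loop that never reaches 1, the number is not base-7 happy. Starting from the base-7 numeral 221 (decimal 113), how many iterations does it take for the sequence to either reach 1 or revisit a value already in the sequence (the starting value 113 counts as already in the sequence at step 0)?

4

113 = (2,2,1)_7 → 2² + 2² + 1² = 9
9 = (1,2)_7 → 1² + 2² = 5
5 = (5)_7 → 5² = 25
25 = (3,4)_7 → 3² + 4² = 25  — 25 repeats.
That took 4 steps.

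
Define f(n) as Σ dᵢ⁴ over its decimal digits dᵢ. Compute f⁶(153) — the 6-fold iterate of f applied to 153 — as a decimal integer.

153 → 1⁴ + 5⁴ + 3⁴ = 1 + 625 + 81 = 707
707 → 7⁴ + 0⁴ + 7⁴ = 2401 + 0 + 2401 = 4802
4802 → 4⁴ + 8⁴ + 0⁴ + 2⁴ = 256 + 4096 + 0 + 16 = 4368
4368 → 4⁴ + 3⁴ + 6⁴ + 8⁴ = 256 + 81 + 1296 + 4096 = 5729
5729 → 5⁴ + 7⁴ + 2⁴ + 9⁴ = 625 + 2401 + 16 + 6561 = 9603
9603 → 9⁴ + 6⁴ + 0⁴ + 3⁴ = 6561 + 1296 + 0 + 81 = 7938

7938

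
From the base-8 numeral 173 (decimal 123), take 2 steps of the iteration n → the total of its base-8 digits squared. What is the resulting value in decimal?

123 = (1,7,3)_8 → 1² + 7² + 3² = 59
59 = (7,3)_8 → 7² + 3² = 58

58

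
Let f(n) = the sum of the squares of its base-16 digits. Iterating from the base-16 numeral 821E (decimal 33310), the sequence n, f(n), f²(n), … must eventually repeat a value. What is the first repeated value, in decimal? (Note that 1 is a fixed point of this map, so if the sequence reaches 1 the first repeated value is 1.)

33310 = (8,2,1,14)_16 → 8² + 2² + 1² + 14² = 265
265 = (1,0,9)_16 → 1² + 0² + 9² = 82
82 = (5,2)_16 → 5² + 2² = 29
29 = (1,13)_16 → 1² + 13² = 170
170 = (10,10)_16 → 10² + 10² = 200
200 = (12,8)_16 → 12² + 8² = 208
208 = (13,0)_16 → 13² + 0² = 169
169 = (10,9)_16 → 10² + 9² = 181
181 = (11,5)_16 → 11² + 5² = 146
146 = (9,2)_16 → 9² + 2² = 85
85 = (5,5)_16 → 5² + 5² = 50
50 = (3,2)_16 → 3² + 2² = 13
13 = (13)_16 → 13² = 169  — 169 already appeared earlier.

169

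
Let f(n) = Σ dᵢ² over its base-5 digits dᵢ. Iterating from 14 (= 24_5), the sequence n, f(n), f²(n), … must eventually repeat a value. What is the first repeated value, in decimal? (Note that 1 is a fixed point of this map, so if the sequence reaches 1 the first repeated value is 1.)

14 = (2,4)_5 → 2² + 4² = 20
20 = (4,0)_5 → 4² + 0² = 16
16 = (3,1)_5 → 3² + 1² = 10
10 = (2,0)_5 → 2² + 0² = 4
4 = (4)_5 → 4² = 16  — 16 already appeared earlier.

16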